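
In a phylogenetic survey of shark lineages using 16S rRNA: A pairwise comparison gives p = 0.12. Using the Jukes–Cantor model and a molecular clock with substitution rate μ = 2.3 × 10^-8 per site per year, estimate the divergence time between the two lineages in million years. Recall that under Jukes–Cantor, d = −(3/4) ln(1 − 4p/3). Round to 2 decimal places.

2.84

d = −(3/4) ln(1 − 4p/3) = −0.75 ln(1 − 0.16) = −0.75 ln(0.84)
  = −0.75 × (-0.174353) = 0.130765 substitutions/site.
Under a molecular clock d = 2μt, so t = d/(2μ) = 0.130765 / (2 × 2.3 × 10^-8) = 2.84 million years.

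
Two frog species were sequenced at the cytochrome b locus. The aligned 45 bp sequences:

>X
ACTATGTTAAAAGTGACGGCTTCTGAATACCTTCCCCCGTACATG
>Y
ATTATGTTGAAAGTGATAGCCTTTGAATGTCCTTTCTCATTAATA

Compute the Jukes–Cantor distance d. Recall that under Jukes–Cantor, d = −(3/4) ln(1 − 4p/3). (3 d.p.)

0.482

The sequences differ at 16 of 45 sites, so p = 16/45 ≈ 0.355556.
d = −(3/4) ln(1 − 4p/3) = −0.75 ln(1 − 0.474075) = −0.75 ln(0.525925)
  = −0.75 × (-0.642597) = 0.481948 substitutions/site.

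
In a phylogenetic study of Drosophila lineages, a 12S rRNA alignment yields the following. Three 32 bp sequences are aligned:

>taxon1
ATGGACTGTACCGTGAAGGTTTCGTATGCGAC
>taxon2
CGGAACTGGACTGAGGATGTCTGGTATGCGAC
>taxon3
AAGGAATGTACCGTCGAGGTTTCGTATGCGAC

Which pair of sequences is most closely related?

taxon1 and taxon3

taxon1–taxon2: 10/32 differ, p = 0.313, d = 0.404.
taxon1–taxon3: 4/32 differ, p = 0.125, d = 0.137.
taxon2–taxon3: 11/32 differ, p = 0.344, d = 0.460.
The smallest distance is between taxon1 and taxon3.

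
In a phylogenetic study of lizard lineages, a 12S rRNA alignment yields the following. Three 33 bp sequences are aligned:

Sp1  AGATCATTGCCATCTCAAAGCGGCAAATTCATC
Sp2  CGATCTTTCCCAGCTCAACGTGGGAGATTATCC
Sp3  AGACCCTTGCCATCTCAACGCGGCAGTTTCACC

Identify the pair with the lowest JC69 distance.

Sp1–Sp2: 11/33 differ, p = 0.333, d = 0.441.
Sp1–Sp3: 6/33 differ, p = 0.182, d = 0.208.
Sp2–Sp3: 10/33 differ, p = 0.303, d = 0.388.
The smallest distance is between Sp1 and Sp3.

Sp1 and Sp3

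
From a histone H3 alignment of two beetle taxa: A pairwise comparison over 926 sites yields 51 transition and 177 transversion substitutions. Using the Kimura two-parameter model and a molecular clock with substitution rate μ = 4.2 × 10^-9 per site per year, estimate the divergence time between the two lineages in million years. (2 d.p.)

P = 51/926 ≈ 0.055076 and Q = 177/926 ≈ 0.191145.
Under the Kimura two-parameter model, d = −½ ln(1 − 2P − Q) − ¼ ln(1 − 2Q).
1 − 2P − Q = 0.698703, giving −½ ln(0.698703) = 0.179265.
1 − 2Q = 0.61771, giving −¼ ln(0.61771) = 0.120434.
d = 0.179265 + 0.120434 = 0.299699.
Under a molecular clock d = 2μt, so t = d/(2μ) = 0.299699 / (2 × 4.2 × 10^-9) = 35.68 million years.

35.68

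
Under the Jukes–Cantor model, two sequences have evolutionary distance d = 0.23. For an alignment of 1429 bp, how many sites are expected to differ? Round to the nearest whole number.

283

Invert JC69: p = (3/4)(1 − e^(−4d/3)) = 0.75 × (1 − e^(-0.306667)) = 0.75 × (1 − 0.735896) = 0.198078.
Expected differing sites = pL ≈ 0.198078 × 1429 = 283.053462 ≈ 283.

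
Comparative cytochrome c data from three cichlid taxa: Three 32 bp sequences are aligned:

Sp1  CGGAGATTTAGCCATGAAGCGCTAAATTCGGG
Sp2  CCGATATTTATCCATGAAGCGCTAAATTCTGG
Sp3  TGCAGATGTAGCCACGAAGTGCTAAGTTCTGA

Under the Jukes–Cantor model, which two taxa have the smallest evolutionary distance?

Sp1–Sp2: 4/32 differ, p = 0.125, d = 0.137.
Sp1–Sp3: 8/32 differ, p = 0.250, d = 0.304.
Sp2–Sp3: 10/32 differ, p = 0.313, d = 0.404.
The smallest distance is between Sp1 and Sp2.

Sp1 and Sp2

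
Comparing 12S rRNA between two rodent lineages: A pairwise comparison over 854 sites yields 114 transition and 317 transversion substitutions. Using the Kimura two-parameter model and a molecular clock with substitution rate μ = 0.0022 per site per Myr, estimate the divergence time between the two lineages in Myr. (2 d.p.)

P = 114/854 ≈ 0.133489 and Q = 317/854 ≈ 0.371194.
Under the Kimura two-parameter model, d = −½ ln(1 − 2P − Q) − ¼ ln(1 − 2Q).
1 − 2P − Q = 0.361828, giving −½ ln(0.361828) = 0.508293.
1 − 2Q = 0.257612, giving −¼ ln(0.257612) = 0.339075.
d = 0.508293 + 0.339075 = 0.847368.
Under a molecular clock d = 2μt, so t = d/(2μ) = 0.847368 / (2 × 0.0022) = 192.58 Myr.

192.58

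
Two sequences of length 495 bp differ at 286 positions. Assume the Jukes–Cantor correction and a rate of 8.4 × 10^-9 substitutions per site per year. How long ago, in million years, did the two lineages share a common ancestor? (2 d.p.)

65.68

p = 286/495 ≈ 0.577778.
d = −(3/4) ln(1 − 4p/3) = −0.75 ln(1 − 0.770371) = −0.75 ln(0.229629)
  = −0.75 × (-1.471290) = 1.103468 substitutions/site.
Under a molecular clock d = 2μt, so t = d/(2μ) = 1.103468 / (2 × 8.4 × 10^-9) = 65.68 million years.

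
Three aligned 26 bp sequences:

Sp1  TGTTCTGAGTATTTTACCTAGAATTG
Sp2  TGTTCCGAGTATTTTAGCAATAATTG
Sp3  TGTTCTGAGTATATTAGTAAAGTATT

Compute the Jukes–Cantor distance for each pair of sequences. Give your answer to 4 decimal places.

d(Sp1,Sp2) = 0.1722, d(Sp1,Sp3) = 0.4643, d(Sp2,Sp3) = 0.3961

Sp1–Sp2: 4/26 sites differ → p ≈ 0.153846, d = −0.75 ln(1 − 0.205128) = 0.172181 ≈ 0.1722.
Sp1–Sp3: 9/26 sites differ → p ≈ 0.346154, d = −0.75 ln(1 − 0.461539) = 0.464280 ≈ 0.4643.
Sp2–Sp3: 8/26 sites differ → p ≈ 0.307692, d = −0.75 ln(1 − 0.410256) = 0.396050 ≈ 0.3961.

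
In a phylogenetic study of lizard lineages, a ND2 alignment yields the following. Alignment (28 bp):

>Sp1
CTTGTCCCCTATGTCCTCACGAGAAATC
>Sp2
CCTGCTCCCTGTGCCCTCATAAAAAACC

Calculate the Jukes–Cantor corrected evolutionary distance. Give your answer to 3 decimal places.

0.420

The sequences differ at 9 of 28 sites (2, 5, 6, 11, 14, 20, 21, 23, 27), so p = 9/28 ≈ 0.321429.
d = −(3/4) ln(1 − 4p/3) = −0.75 ln(1 − 0.428572) = −0.75 ln(0.571428)
  = −0.75 × (-0.559617) = 0.419713 substitutions/site.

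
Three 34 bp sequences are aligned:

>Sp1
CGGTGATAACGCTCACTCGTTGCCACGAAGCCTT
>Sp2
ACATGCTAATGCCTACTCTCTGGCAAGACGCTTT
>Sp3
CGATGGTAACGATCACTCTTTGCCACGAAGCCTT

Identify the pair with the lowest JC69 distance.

Sp1–Sp2: 13/34 differ, p = 0.382, d = 0.535.
Sp1–Sp3: 4/34 differ, p = 0.118, d = 0.128.
Sp2–Sp3: 12/34 differ, p = 0.353, d = 0.477.
The smallest distance is between Sp1 and Sp3.

Sp1 and Sp3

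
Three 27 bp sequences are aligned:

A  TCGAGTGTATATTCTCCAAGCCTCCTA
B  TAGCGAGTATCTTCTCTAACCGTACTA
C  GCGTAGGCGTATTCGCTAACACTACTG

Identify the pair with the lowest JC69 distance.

A–B: 8/27 differ, p = 0.296, d = 0.377.
A–C: 12/27 differ, p = 0.444, d = 0.673.
B–C: 12/27 differ, p = 0.444, d = 0.673.
The smallest distance is between A and B.

A and B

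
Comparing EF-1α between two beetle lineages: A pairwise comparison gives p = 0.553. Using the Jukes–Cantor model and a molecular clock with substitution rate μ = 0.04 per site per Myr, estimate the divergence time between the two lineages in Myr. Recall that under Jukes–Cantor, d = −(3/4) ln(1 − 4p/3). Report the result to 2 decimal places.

d = −(3/4) ln(1 − 4p/3) = −0.75 ln(1 − 0.737333) = −0.75 ln(0.262667)
  = −0.75 × (-1.336868) = 1.002651 substitutions/site.
Under a molecular clock d = 2μt, so t = d/(2μ) = 1.002651 / (2 × 0.04) = 12.53 Myr.

12.53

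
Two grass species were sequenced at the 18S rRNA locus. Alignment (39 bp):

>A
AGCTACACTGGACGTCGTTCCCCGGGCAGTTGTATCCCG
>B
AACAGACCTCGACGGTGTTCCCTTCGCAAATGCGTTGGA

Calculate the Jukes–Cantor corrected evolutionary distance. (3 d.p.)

0.786

The sequences differ at 19 of 39 sites, so p = 19/39 ≈ 0.487179.
d = −(3/4) ln(1 − 4p/3) = −0.75 ln(1 − 0.649572) = −0.75 ln(0.350428)
  = −0.75 × (-1.048600) = 0.786450 substitutions/site.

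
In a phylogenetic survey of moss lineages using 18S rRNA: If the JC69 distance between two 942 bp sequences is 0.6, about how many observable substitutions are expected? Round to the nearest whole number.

Invert JC69: p = (3/4)(1 − e^(−4d/3)) = 0.75 × (1 − e^(-0.8)) = 0.75 × (1 − 0.449329) = 0.413003.
Expected differing sites = pL ≈ 0.413003 × 942 = 389.048826 ≈ 389.

389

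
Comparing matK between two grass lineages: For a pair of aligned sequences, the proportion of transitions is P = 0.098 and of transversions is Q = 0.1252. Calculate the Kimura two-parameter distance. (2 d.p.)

Under the Kimura two-parameter model, d = −½ ln(1 − 2P − Q) − ¼ ln(1 − 2Q).
1 − 2P − Q = 0.6788, giving −½ ln(0.6788) = 0.193714.
1 − 2Q = 0.7496, giving −¼ ln(0.7496) = 0.072054.
d = 0.193714 + 0.072054 = 0.265768.

0.27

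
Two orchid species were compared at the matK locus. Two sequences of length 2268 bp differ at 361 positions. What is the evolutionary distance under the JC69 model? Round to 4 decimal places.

0.1789

p = 361/2268 ≈ 0.159171.
d = −(3/4) ln(1 − 4p/3) = −0.75 ln(1 − 0.212228) = −0.75 ln(0.787772)
  = −0.75 × (-0.238547) = 0.178910 substitutions/site.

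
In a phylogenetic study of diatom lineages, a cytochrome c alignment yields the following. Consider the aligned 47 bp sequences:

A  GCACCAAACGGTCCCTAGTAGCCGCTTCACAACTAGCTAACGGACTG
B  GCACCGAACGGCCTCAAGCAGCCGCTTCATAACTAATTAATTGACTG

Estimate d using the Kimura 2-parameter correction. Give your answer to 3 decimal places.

0.264

Of 47 sites, 8 differences are transitions and 2 are transversions, so P = 8/47 ≈ 0.170213 and Q = 2/47 ≈ 0.042553.
Under the Kimura two-parameter model, d = −½ ln(1 − 2P − Q) − ¼ ln(1 − 2Q).
1 − 2P − Q = 0.617021, giving −½ ln(0.617021) = 0.241426.
1 − 2Q = 0.914894, giving −¼ ln(0.914894) = 0.022237.
d = 0.241426 + 0.022237 = 0.263663.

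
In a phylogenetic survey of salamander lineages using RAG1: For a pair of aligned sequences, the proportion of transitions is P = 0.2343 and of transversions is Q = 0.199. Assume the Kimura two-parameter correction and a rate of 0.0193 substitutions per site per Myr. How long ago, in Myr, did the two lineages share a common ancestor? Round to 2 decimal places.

17.55

Under the Kimura two-parameter model, d = −½ ln(1 − 2P − Q) − ¼ ln(1 − 2Q).
1 − 2P − Q = 0.3324, giving −½ ln(0.3324) = 0.550708.
1 − 2Q = 0.602, giving −¼ ln(0.602) = 0.126874.
d = 0.550708 + 0.126874 = 0.677582.
Under a molecular clock d = 2μt, so t = d/(2μ) = 0.677582 / (2 × 0.0193) = 17.55 Myr.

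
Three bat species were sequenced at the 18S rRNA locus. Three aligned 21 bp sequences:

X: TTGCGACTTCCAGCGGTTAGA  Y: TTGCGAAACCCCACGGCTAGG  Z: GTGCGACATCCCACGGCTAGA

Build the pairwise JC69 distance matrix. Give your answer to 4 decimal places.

d(X,Y) = 0.4408, d(X,Z) = 0.2865, d(Y,Z) = 0.2197

X–Y: 7/21 sites differ → p ≈ 0.333333, d = −0.75 ln(1 − 0.444444) = 0.440839 ≈ 0.4408.
X–Z: 5/21 sites differ → p ≈ 0.238095, d = −0.75 ln(1 − 0.31746) = 0.286451 ≈ 0.2865.
Y–Z: 4/21 sites differ → p ≈ 0.190476, d = −0.75 ln(1 − 0.253968) = 0.219740 ≈ 0.2197.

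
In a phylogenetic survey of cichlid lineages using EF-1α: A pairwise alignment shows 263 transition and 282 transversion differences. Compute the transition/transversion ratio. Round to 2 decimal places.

0.93

R = 263/282 = 0.932624… ≈ 0.93 (to 2 d.p.).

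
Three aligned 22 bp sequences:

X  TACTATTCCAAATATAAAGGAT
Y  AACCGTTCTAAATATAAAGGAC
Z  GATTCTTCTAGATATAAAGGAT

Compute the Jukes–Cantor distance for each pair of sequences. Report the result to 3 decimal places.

d(X,Y) = 0.271, d(X,Z) = 0.271, d(Y,Z) = 0.339

X–Y: 5/22 sites differ → p ≈ 0.227273, d = −0.75 ln(1 − 0.303031) = 0.270761 ≈ 0.271.
X–Z: 5/22 sites differ → p ≈ 0.227273, d = −0.75 ln(1 − 0.303031) = 0.270761 ≈ 0.271.
Y–Z: 6/22 sites differ → p ≈ 0.272727, d = −0.75 ln(1 − 0.363636) = 0.338988 ≈ 0.339.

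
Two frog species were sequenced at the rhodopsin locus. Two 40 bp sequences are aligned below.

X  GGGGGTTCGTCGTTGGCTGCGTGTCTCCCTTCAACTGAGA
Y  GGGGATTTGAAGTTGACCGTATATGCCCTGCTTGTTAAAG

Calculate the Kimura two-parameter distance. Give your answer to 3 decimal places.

1.367

Of 40 sites, 16 differences are transitions and 5 are transversions, so P = 16/40 = 0.4 and Q = 5/40 = 0.125.
Under the Kimura two-parameter model, d = −½ ln(1 − 2P − Q) − ¼ ln(1 − 2Q).
1 − 2P − Q = 0.075, giving −½ ln(0.075) = 1.295134.
1 − 2Q = 0.75, giving −¼ ln(0.75) = 0.071921.
d = 1.295134 + 0.071921 = 1.367055.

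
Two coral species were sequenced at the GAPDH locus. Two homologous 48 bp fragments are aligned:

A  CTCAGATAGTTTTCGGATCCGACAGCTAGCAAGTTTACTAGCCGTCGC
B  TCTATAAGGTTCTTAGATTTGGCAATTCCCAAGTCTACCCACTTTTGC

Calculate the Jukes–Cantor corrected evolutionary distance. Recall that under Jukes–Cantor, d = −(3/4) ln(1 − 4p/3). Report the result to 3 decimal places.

The sequences differ at 23 of 48 sites, so p = 23/48 ≈ 0.479167.
d = −(3/4) ln(1 − 4p/3) = −0.75 ln(1 − 0.638889) = −0.75 ln(0.361111)
  = −0.75 × (-1.018570) = 0.763928 substitutions/site.

0.764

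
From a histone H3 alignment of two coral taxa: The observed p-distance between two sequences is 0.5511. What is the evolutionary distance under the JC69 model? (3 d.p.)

0.995

d = −(3/4) ln(1 − 4p/3) = −0.75 ln(1 − 0.7348) = −0.75 ln(0.2652)
  = −0.75 × (-1.327271) = 0.995453 substitutions/site.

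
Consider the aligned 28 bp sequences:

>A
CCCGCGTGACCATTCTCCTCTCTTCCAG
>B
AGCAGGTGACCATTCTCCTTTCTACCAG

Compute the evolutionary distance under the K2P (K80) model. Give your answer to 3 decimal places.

Of 28 sites, 2 differences are transitions and 4 are transversions, so P = 2/28 ≈ 0.071429 and Q = 4/28 ≈ 0.142857.
Under the Kimura two-parameter model, d = −½ ln(1 − 2P − Q) − ¼ ln(1 − 2Q).
1 − 2P − Q = 0.714285, giving −½ ln(0.714285) = 0.168237.
1 − 2Q = 0.714286, giving −¼ ln(0.714286) = 0.084118.
d = 0.168237 + 0.084118 = 0.252355.

0.252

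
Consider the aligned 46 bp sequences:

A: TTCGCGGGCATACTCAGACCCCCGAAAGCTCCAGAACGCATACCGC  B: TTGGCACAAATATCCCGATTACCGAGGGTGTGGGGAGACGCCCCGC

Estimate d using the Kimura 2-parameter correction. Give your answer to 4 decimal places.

Of 46 sites, 15 differences are transitions and 9 are transversions, so P = 15/46 ≈ 0.326087 and Q = 9/46 ≈ 0.195652.
Under the Kimura two-parameter model, d = −½ ln(1 − 2P − Q) − ¼ ln(1 − 2Q).
1 − 2P − Q = 0.152174, giving −½ ln(0.152174) = 0.941365.
1 − 2Q = 0.608696, giving −¼ ln(0.608696) = 0.124109.
d = 0.941365 + 0.124109 = 1.065474.

1.0655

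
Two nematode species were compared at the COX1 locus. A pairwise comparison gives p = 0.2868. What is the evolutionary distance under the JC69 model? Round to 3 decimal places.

0.361

d = −(3/4) ln(1 − 4p/3) = −0.75 ln(1 − 0.3824) = −0.75 ln(0.6176)
  = −0.75 × (-0.481914) = 0.361436 substitutions/site.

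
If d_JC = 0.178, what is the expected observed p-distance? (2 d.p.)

p = (3/4)(1 − e^(−4d/3)) = 0.75 × (1 − e^(-0.237333)) = 0.75 × (1 − 0.788729) = 0.158453.

0.16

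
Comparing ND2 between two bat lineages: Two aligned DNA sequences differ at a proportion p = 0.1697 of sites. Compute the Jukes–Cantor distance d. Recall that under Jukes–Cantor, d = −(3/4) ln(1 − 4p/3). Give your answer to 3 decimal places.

0.192

d = −(3/4) ln(1 − 4p/3) = −0.75 ln(1 − 0.226267) = −0.75 ln(0.773733)
  = −0.75 × (-0.256528) = 0.192396 substitutions/site.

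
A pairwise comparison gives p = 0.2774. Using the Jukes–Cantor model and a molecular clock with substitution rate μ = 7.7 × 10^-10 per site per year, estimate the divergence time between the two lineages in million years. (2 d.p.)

d = −(3/4) ln(1 − 4p/3) = −0.75 ln(1 − 0.369867) = −0.75 ln(0.630133)
  = −0.75 × (-0.461824) = 0.346368 substitutions/site.
Under a molecular clock d = 2μt, so t = d/(2μ) = 0.346368 / (2 × 7.7 × 10^-10) = 224.91 million years.

224.91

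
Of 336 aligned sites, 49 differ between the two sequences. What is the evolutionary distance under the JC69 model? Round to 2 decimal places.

p = 49/336 ≈ 0.145833.
d = −(3/4) ln(1 − 4p/3) = −0.75 ln(1 − 0.194444) = −0.75 ln(0.805556)
  = −0.75 × (-0.216223) = 0.162167 substitutions/site.

0.16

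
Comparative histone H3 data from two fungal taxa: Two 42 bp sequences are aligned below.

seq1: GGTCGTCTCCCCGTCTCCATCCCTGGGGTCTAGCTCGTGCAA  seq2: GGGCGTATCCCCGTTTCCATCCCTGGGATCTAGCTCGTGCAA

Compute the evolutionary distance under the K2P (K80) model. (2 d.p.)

Of 42 sites, 2 differences are transitions and 2 are transversions, so P = 2/42 ≈ 0.047619 and Q = 2/42 ≈ 0.047619.
Under the Kimura two-parameter model, d = −½ ln(1 − 2P − Q) − ¼ ln(1 − 2Q).
1 − 2P − Q = 0.857143, giving −½ ln(0.857143) = 0.077075.
1 − 2Q = 0.904762, giving −¼ ln(0.904762) = 0.025021.
d = 0.077075 + 0.025021 = 0.102096.

0.10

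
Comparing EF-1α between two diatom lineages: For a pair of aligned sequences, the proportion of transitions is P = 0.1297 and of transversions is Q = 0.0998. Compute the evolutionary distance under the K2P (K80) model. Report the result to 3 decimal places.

Under the Kimura two-parameter model, d = −½ ln(1 − 2P − Q) − ¼ ln(1 − 2Q).
1 − 2P − Q = 0.6408, giving −½ ln(0.6408) = 0.222519.
1 − 2Q = 0.8004, giving −¼ ln(0.8004) = 0.055661.
d = 0.222519 + 0.055661 = 0.278180.

0.278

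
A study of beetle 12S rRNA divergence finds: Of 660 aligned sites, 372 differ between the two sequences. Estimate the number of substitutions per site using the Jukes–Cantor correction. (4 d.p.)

p = 372/660 ≈ 0.563636.
d = −(3/4) ln(1 − 4p/3) = −0.75 ln(1 − 0.751515) = −0.75 ln(0.248485)
  = −0.75 × (-1.392373) = 1.044280 substitutions/site.

1.0443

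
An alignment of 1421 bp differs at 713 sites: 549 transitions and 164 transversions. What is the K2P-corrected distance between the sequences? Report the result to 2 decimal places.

1.16

P = 549/1421 ≈ 0.386348 and Q = 164/1421 ≈ 0.115412.
Under the Kimura two-parameter model, d = −½ ln(1 − 2P − Q) − ¼ ln(1 − 2Q).
1 − 2P − Q = 0.111892, giving −½ ln(0.111892) = 1.095111.
1 − 2Q = 0.769176, giving −¼ ln(0.769176) = 0.065609.
d = 1.095111 + 0.065609 = 1.160720.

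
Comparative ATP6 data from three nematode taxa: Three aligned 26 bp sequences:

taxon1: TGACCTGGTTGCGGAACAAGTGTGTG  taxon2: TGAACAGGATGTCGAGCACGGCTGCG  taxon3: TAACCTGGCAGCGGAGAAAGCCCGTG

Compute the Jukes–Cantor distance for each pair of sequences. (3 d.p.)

d(taxon1,taxon2) = 0.539, d(taxon1,taxon3) = 0.396, d(taxon2,taxon3) = 0.717

taxon1–taxon2: 10/26 sites differ → p ≈ 0.384615, d = −0.75 ln(1 − 0.51282) = 0.539341 ≈ 0.539.
taxon1–taxon3: 8/26 sites differ → p ≈ 0.307692, d = −0.75 ln(1 − 0.410256) = 0.396050 ≈ 0.396.
taxon2–taxon3: 12/26 sites differ → p ≈ 0.461538, d = −0.75 ln(1 − 0.615384) = 0.716632 ≈ 0.717.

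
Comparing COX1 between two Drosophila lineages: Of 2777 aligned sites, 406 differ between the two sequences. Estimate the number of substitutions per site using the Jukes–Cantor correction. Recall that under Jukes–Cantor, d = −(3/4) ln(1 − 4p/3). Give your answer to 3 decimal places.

p = 406/2777 ≈ 0.146201.
d = −(3/4) ln(1 − 4p/3) = −0.75 ln(1 − 0.194935) = −0.75 ln(0.805065)
  = −0.75 × (-0.216832) = 0.162624 substitutions/site.

0.163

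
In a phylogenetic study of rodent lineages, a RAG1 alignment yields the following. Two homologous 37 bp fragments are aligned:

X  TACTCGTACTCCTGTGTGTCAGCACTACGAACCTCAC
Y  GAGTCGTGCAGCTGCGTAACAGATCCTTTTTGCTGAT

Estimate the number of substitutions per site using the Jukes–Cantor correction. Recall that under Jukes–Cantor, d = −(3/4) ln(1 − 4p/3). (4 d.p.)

The sequences differ at 19 of 37 sites, so p = 19/37 ≈ 0.513514.
d = −(3/4) ln(1 − 4p/3) = −0.75 ln(1 − 0.684685) = −0.75 ln(0.315315)
  = −0.75 × (-1.154183) = 0.865637 substitutions/site.

0.8656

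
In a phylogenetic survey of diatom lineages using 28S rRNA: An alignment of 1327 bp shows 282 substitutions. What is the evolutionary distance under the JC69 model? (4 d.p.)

p = 282/1327 ≈ 0.212509.
d = −(3/4) ln(1 − 4p/3) = −0.75 ln(1 − 0.283345) = −0.75 ln(0.716655)
  = −0.75 × (-0.333161) = 0.249871 substitutions/site.

0.2499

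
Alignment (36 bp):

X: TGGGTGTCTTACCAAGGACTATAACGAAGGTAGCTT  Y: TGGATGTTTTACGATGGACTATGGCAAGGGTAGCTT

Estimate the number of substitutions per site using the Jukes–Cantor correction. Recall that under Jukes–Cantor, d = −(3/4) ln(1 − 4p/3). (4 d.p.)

The sequences differ at 8 of 36 sites (4, 8, 13, 15, 23, 24, 26, 28), so p = 8/36 ≈ 0.222222.
d = −(3/4) ln(1 − 4p/3) = −0.75 ln(1 − 0.296296) = −0.75 ln(0.703704)
  = −0.75 × (-0.351397) = 0.263548 substitutions/site.

0.2635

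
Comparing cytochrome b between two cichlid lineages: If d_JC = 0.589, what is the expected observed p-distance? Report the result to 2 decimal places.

0.41

p = (3/4)(1 − e^(−4d/3)) = 0.75 × (1 − e^(-0.785333)) = 0.75 × (1 − 0.455968) = 0.408024.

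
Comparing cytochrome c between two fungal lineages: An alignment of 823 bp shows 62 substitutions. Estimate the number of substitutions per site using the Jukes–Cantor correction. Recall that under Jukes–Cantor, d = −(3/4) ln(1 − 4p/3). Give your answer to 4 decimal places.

p = 62/823 ≈ 0.075334.
d = −(3/4) ln(1 − 4p/3) = −0.75 ln(1 − 0.100445) = −0.75 ln(0.899555)
  = −0.75 × (-0.105855) = 0.079391 substitutions/site.

0.0794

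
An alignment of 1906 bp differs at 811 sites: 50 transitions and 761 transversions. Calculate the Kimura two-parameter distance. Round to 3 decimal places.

0.701

P = 50/1906 ≈ 0.026233 and Q = 761/1906 ≈ 0.399265.
Under the Kimura two-parameter model, d = −½ ln(1 − 2P − Q) − ¼ ln(1 − 2Q).
1 − 2P − Q = 0.548269, giving −½ ln(0.548269) = 0.300495.
1 − 2Q = 0.20147, giving −¼ ln(0.20147) = 0.400529.
d = 0.300495 + 0.400529 = 0.701024.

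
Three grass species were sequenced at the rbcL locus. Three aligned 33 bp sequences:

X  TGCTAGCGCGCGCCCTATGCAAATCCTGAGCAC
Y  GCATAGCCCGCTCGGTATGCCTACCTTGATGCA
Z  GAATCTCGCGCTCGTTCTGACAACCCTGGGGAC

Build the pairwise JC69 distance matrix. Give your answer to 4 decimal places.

X–Y: 15/33 sites differ → p ≈ 0.454545, d = −0.75 ln(1 − 0.60606) = 0.698667 ≈ 0.6987.
X–Z: 14/33 sites differ → p ≈ 0.424242, d = −0.75 ln(1 − 0.565656) = 0.625439 ≈ 0.6254.
Y–Z: 13/33 sites differ → p ≈ 0.393939, d = −0.75 ln(1 − 0.525252) = 0.558728 ≈ 0.5587.

d(X,Y) = 0.6987, d(X,Z) = 0.6254, d(Y,Z) = 0.5587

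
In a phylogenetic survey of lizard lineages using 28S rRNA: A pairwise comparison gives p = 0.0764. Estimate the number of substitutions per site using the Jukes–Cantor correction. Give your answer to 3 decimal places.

0.081

d = −(3/4) ln(1 − 4p/3) = −0.75 ln(1 − 0.101867) = −0.75 ln(0.898133)
  = −0.75 × (-0.107437) = 0.080578 substitutions/site.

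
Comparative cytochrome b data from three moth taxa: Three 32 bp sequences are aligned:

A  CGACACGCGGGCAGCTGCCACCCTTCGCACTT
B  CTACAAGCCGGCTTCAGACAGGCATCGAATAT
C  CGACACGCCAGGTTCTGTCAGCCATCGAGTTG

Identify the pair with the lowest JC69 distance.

A–B: 13/32 differ, p = 0.406, d = 0.585.
A–C: 12/32 differ, p = 0.375, d = 0.520.
B–C: 10/32 differ, p = 0.313, d = 0.404.
The smallest distance is between B and C.

B and C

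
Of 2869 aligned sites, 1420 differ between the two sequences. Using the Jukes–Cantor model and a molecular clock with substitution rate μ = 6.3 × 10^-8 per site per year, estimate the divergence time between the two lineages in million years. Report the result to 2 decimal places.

p = 1420/2869 ≈ 0.494946.
d = −(3/4) ln(1 − 4p/3) = −0.75 ln(1 − 0.659928) = −0.75 ln(0.340072)
  = −0.75 × (-1.078598) = 0.808949 substitutions/site.
Under a molecular clock d = 2μt, so t = d/(2μ) = 0.808949 / (2 × 6.3 × 10^-8) = 6.42 million years.

6.42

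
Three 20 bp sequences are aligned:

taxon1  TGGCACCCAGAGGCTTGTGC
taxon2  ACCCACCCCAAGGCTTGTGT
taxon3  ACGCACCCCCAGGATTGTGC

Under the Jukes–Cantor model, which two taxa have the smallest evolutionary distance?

taxon2 and taxon3

taxon1–taxon2: 6/20 differ, p = 0.300, d = 0.383.
taxon1–taxon3: 5/20 differ, p = 0.250, d = 0.304.
taxon2–taxon3: 4/20 differ, p = 0.200, d = 0.233.
The smallest distance is between taxon2 and taxon3.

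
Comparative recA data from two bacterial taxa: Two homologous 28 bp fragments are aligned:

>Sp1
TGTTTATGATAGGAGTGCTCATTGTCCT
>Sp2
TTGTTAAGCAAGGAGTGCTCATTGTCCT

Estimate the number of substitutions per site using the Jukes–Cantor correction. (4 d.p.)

The sequences differ at 5 of 28 sites (2, 3, 7, 9, 10), so p = 5/28 ≈ 0.178571.
d = −(3/4) ln(1 − 4p/3) = −0.75 ln(1 − 0.238095) = −0.75 ln(0.761905)
  = −0.75 × (-0.271933) = 0.203950 substitutions/site.

0.2040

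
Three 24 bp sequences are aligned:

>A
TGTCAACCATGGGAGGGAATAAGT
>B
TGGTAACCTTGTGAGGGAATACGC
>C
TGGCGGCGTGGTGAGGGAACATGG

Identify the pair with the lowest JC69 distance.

A and B

A–B: 6/24 differ, p = 0.250, d = 0.304.
A–C: 10/24 differ, p = 0.417, d = 0.608.
B–C: 8/24 differ, p = 0.333, d = 0.441.
The smallest distance is between A and B.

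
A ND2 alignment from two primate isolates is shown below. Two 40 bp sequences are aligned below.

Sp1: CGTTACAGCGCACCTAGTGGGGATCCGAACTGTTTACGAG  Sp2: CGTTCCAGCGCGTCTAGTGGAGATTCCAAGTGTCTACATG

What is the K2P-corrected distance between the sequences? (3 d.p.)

Of 40 sites, 6 differences are transitions and 4 are transversions, so P = 6/40 = 0.15 and Q = 4/40 = 0.1.
Under the Kimura two-parameter model, d = −½ ln(1 − 2P − Q) − ¼ ln(1 − 2Q).
1 − 2P − Q = 0.6, giving −½ ln(0.6) = 0.255413.
1 − 2Q = 0.8, giving −¼ ln(0.8) = 0.055786.
d = 0.255413 + 0.055786 = 0.311199.

0.311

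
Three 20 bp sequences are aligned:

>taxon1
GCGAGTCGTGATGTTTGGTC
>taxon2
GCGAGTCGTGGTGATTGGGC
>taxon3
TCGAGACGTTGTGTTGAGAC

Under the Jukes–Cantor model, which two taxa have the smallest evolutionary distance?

taxon1–taxon2: 3/20 differ, p = 0.150, d = 0.167.
taxon1–taxon3: 7/20 differ, p = 0.350, d = 0.471.
taxon2–taxon3: 7/20 differ, p = 0.350, d = 0.471.
The smallest distance is between taxon1 and taxon2.

taxon1 and taxon2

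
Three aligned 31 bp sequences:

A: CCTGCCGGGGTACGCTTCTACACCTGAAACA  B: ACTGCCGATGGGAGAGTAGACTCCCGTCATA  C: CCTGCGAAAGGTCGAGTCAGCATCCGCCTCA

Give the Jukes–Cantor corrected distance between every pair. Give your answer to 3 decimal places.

d(A,B) = 0.777, d(A,C) = 0.777, d(B,C) = 0.691

A–B: 15/31 sites differ → p ≈ 0.483871, d = −0.75 ln(1 − 0.645161) = 0.777068 ≈ 0.777.
A–C: 15/31 sites differ → p ≈ 0.483871, d = −0.75 ln(1 − 0.645161) = 0.777068 ≈ 0.777.
B–C: 14/31 sites differ → p ≈ 0.451613, d = −0.75 ln(1 − 0.602151) = 0.691262 ≈ 0.691.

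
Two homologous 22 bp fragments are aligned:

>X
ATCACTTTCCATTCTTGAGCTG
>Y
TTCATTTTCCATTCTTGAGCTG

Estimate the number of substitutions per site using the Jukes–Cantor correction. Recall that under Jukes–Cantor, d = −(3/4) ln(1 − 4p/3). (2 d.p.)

0.10

The sequences differ at 2 of 22 sites (1, 5), so p = 2/22 ≈ 0.090909.
d = −(3/4) ln(1 − 4p/3) = −0.75 ln(1 − 0.121212) = −0.75 ln(0.878788)
  = −0.75 × (-0.129212) = 0.096909 substitutions/site.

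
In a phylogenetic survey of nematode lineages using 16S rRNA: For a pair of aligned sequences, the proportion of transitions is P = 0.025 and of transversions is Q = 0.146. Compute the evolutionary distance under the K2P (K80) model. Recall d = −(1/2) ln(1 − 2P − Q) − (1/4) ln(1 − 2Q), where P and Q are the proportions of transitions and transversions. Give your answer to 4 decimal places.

Under the Kimura two-parameter model, d = −½ ln(1 − 2P − Q) − ¼ ln(1 − 2Q).
1 − 2P − Q = 0.804, giving −½ ln(0.804) = 0.109078.
1 − 2Q = 0.708, giving −¼ ln(0.708) = 0.086328.
d = 0.109078 + 0.086328 = 0.195406.

0.1954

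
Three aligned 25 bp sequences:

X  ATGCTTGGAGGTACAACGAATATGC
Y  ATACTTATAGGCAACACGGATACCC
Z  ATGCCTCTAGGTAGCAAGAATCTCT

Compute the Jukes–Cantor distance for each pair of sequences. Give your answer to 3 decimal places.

d(X,Y) = 0.490, d(X,Z) = 0.490, d(Y,Z) = 0.572

X–Y: 9/25 sites differ → p = 0.36, d = −0.75 ln(1 − 0.48) = 0.490445 ≈ 0.490.
X–Z: 9/25 sites differ → p = 0.36, d = −0.75 ln(1 − 0.48) = 0.490445 ≈ 0.490.
Y–Z: 10/25 sites differ → p = 0.4, d = −0.75 ln(1 − 0.533333) = 0.571605 ≈ 0.572.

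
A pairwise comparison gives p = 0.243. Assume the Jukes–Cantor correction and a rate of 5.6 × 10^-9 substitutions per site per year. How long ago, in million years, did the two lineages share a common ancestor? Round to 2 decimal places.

26.22

d = −(3/4) ln(1 − 4p/3) = −0.75 ln(1 − 0.324) = −0.75 ln(0.676)
  = −0.75 × (-0.391562) = 0.293672 substitutions/site.
Under a molecular clock d = 2μt, so t = d/(2μ) = 0.293672 / (2 × 5.6 × 10^-9) = 26.22 million years.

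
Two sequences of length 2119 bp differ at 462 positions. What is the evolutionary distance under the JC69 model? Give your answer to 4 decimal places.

0.2576

p = 462/2119 ≈ 0.218027.
d = −(3/4) ln(1 − 4p/3) = −0.75 ln(1 − 0.290703) = −0.75 ln(0.709297)
  = −0.75 × (-0.343481) = 0.257611 substitutions/site.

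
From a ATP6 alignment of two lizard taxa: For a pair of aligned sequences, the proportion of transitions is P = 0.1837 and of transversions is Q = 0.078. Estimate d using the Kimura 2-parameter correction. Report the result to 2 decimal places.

Under the Kimura two-parameter model, d = −½ ln(1 − 2P − Q) − ¼ ln(1 − 2Q).
1 − 2P − Q = 0.5546, giving −½ ln(0.5546) = 0.294754.
1 − 2Q = 0.844, giving −¼ ln(0.844) = 0.042401.
d = 0.294754 + 0.042401 = 0.337155.

0.34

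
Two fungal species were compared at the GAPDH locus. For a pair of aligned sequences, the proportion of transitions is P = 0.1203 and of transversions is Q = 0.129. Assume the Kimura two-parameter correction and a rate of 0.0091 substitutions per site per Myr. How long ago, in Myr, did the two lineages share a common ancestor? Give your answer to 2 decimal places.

16.77

Under the Kimura two-parameter model, d = −½ ln(1 − 2P − Q) − ¼ ln(1 − 2Q).
1 − 2P − Q = 0.6304, giving −½ ln(0.6304) = 0.230700.
1 − 2Q = 0.742, giving −¼ ln(0.742) = 0.074602.
d = 0.230700 + 0.074602 = 0.305302.
Under a molecular clock d = 2μt, so t = d/(2μ) = 0.305302 / (2 × 0.0091) = 16.77 Myr.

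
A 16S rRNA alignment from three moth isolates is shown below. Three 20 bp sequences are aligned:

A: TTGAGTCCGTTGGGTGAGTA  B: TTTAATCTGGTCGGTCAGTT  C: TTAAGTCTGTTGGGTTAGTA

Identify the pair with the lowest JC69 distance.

A–B: 7/20 differ, p = 0.350, d = 0.471.
A–C: 3/20 differ, p = 0.150, d = 0.167.
B–C: 6/20 differ, p = 0.300, d = 0.383.
The smallest distance is between A and C.

A and C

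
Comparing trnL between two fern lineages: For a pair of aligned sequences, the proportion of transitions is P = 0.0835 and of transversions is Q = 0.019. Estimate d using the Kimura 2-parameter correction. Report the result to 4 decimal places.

Under the Kimura two-parameter model, d = −½ ln(1 − 2P − Q) − ¼ ln(1 − 2Q).
1 − 2P − Q = 0.814, giving −½ ln(0.814) = 0.102897.
1 − 2Q = 0.962, giving −¼ ln(0.962) = 0.009685.
d = 0.102897 + 0.009685 = 0.112582.

0.1126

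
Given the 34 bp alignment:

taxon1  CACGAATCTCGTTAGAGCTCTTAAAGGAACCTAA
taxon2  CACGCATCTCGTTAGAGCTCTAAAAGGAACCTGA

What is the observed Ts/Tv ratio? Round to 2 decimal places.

0.50

Transitions are A↔G and C↔T; transversions are all other mismatches.
Transitions: 1. Transversions: 2.
R = 1/2 = 0.50.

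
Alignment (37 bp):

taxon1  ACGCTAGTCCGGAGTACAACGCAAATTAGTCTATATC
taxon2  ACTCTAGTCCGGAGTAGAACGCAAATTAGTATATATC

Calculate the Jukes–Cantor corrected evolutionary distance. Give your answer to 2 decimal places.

0.09

The sequences differ at 3 of 37 sites (3, 17, 31), so p = 3/37 ≈ 0.081081.
d = −(3/4) ln(1 − 4p/3) = −0.75 ln(1 − 0.108108) = −0.75 ln(0.891892)
  = −0.75 × (-0.114410) = 0.085808 substitutions/site.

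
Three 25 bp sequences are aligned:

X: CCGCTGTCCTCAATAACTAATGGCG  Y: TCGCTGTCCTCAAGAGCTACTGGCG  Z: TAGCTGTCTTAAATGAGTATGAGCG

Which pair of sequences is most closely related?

X–Y: 4/25 differ, p = 0.160, d = 0.180.
X–Z: 9/25 differ, p = 0.360, d = 0.490.
Y–Z: 10/25 differ, p = 0.400, d = 0.572.
The smallest distance is between X and Y.

X and Y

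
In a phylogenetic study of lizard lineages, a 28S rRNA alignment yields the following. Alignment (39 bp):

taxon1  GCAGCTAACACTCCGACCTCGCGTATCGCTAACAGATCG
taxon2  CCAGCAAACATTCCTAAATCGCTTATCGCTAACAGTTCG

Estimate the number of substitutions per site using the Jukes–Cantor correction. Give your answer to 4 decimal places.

The sequences differ at 8 of 39 sites (1, 6, 11, 15, 17, 18, 23, 36), so p = 8/39 ≈ 0.205128.
d = −(3/4) ln(1 − 4p/3) = −0.75 ln(1 − 0.273504) = −0.75 ln(0.726496)
  = −0.75 × (-0.319522) = 0.239642 substitutions/site.

0.2396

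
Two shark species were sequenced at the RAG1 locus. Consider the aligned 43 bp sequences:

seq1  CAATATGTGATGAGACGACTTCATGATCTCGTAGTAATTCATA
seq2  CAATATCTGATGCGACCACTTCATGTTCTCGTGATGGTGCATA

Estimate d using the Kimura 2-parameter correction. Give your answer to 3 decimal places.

Of 43 sites, 4 differences are transitions and 5 are transversions, so P = 4/43 ≈ 0.093023 and Q = 5/43 ≈ 0.116279.
Under the Kimura two-parameter model, d = −½ ln(1 − 2P − Q) − ¼ ln(1 − 2Q).
1 − 2P − Q = 0.697675, giving −½ ln(0.697675) = 0.180001.
1 − 2Q = 0.767442, giving −¼ ln(0.767442) = 0.066173.
d = 0.180001 + 0.066173 = 0.246174.

0.246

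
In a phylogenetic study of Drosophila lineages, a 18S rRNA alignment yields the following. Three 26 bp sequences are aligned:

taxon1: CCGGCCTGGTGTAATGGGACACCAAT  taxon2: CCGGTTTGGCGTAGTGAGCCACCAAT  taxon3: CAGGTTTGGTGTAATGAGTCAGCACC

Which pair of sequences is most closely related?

taxon1 and taxon2

taxon1–taxon2: 6/26 differ, p = 0.231, d = 0.276.
taxon1–taxon3: 8/26 differ, p = 0.308, d = 0.396.
taxon2–taxon3: 7/26 differ, p = 0.269, d = 0.334.
The smallest distance is between taxon1 and taxon2.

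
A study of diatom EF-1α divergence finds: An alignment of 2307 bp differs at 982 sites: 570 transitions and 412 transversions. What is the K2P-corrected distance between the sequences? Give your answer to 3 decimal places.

P = 570/2307 ≈ 0.247074 and Q = 412/2307 ≈ 0.178587.
Under the Kimura two-parameter model, d = −½ ln(1 − 2P − Q) − ¼ ln(1 − 2Q).
1 − 2P − Q = 0.327265, giving −½ ln(0.327265) = 0.558493.
1 − 2Q = 0.642826, giving −¼ ln(0.642826) = 0.110470.
d = 0.558493 + 0.110470 = 0.668963.

0.669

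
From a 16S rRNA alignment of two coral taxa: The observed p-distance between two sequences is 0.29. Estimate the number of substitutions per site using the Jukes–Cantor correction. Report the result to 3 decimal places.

d = −(3/4) ln(1 − 4p/3) = −0.75 ln(1 − 0.386667) = −0.75 ln(0.613333)
  = −0.75 × (-0.488847) = 0.366635 substitutions/site.

0.367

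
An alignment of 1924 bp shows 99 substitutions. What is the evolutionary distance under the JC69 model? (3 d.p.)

p = 99/1924 ≈ 0.051455.
d = −(3/4) ln(1 − 4p/3) = −0.75 ln(1 − 0.068607) = −0.75 ln(0.931393)
  = −0.75 × (-0.071074) = 0.053306 substitutions/site.

0.053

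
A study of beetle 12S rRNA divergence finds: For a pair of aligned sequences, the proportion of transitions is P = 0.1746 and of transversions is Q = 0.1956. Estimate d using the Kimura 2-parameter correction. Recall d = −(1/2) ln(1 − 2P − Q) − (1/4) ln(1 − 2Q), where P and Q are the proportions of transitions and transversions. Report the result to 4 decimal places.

0.5176

Under the Kimura two-parameter model, d = −½ ln(1 − 2P − Q) − ¼ ln(1 − 2Q).
1 − 2P − Q = 0.4552, giving −½ ln(0.4552) = 0.393509.
1 − 2Q = 0.6088, giving −¼ ln(0.6088) = 0.124066.
d = 0.393509 + 0.124066 = 0.517575.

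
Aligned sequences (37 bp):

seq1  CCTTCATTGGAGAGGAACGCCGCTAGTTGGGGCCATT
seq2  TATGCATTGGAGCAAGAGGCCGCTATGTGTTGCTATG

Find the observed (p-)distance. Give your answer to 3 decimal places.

0.378

The sequences differ at 14 of 37 positions.
p = 14/37 = 0.378378… ≈ 0.378 (to 3 d.p.).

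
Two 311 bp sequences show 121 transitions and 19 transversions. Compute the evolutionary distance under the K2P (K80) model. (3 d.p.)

0.946

P = 121/311 ≈ 0.389068 and Q = 19/311 ≈ 0.061093.
Under the Kimura two-parameter model, d = −½ ln(1 − 2P − Q) − ¼ ln(1 − 2Q).
1 − 2P − Q = 0.160771, giving −½ ln(0.160771) = 0.913887.
1 − 2Q = 0.877814, giving −¼ ln(0.877814) = 0.032580.
d = 0.913887 + 0.032580 = 0.946467.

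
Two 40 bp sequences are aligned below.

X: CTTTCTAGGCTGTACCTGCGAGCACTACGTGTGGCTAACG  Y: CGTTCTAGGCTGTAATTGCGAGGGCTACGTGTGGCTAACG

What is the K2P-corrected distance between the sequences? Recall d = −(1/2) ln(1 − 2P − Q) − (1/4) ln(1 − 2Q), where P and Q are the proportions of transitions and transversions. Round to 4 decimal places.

Of 40 sites, 2 differences are transitions and 3 are transversions, so P = 2/40 = 0.05 and Q = 3/40 = 0.075.
Under the Kimura two-parameter model, d = −½ ln(1 − 2P − Q) − ¼ ln(1 − 2Q).
1 − 2P − Q = 0.825, giving −½ ln(0.825) = 0.096186.
1 − 2Q = 0.85, giving −¼ ln(0.85) = 0.040630.
d = 0.096186 + 0.040630 = 0.136816.

0.1368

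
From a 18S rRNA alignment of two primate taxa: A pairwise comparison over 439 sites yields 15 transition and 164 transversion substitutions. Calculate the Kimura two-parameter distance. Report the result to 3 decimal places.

P = 15/439 ≈ 0.034169 and Q = 164/439 ≈ 0.373576.
Under the Kimura two-parameter model, d = −½ ln(1 − 2P − Q) − ¼ ln(1 − 2Q).
1 − 2P − Q = 0.558086, giving −½ ln(0.558086) = 0.291621.
1 − 2Q = 0.252848, giving −¼ ln(0.252848) = 0.343742.
d = 0.291621 + 0.343742 = 0.635363.

0.635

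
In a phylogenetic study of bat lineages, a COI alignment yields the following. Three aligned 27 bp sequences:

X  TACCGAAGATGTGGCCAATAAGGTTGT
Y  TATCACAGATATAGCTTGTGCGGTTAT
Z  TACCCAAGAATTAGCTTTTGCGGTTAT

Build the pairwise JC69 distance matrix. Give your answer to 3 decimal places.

d(X,Y) = 0.588, d(X,Z) = 0.511, d(Y,Z) = 0.264

X–Y: 11/27 sites differ → p ≈ 0.407407, d = −0.75 ln(1 − 0.543209) = 0.587647 ≈ 0.588.
X–Z: 10/27 sites differ → p ≈ 0.37037, d = −0.75 ln(1 − 0.493827) = 0.510658 ≈ 0.511.
Y–Z: 6/27 sites differ → p ≈ 0.222222, d = −0.75 ln(1 − 0.296296) = 0.263548 ≈ 0.264.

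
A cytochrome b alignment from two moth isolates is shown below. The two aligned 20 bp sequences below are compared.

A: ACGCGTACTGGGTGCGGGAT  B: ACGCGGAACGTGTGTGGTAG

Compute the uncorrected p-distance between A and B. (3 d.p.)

The sequences differ at 7 of 20 positions (sites 6, 8, 9, 11, 15, 18, 20).
p = 7/20 = 0.350.

0.350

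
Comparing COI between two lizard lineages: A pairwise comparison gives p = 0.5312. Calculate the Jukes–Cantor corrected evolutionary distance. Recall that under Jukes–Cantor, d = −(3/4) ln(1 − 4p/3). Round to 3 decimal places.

0.924

d = −(3/4) ln(1 − 4p/3) = −0.75 ln(1 − 0.708267) = −0.75 ln(0.291733)
  = −0.75 × (-1.231916) = 0.923937 substitutions/site.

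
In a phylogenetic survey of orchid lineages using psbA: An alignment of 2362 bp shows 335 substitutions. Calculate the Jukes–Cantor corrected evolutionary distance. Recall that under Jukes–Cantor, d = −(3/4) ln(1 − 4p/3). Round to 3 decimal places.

p = 335/2362 ≈ 0.141829.
d = −(3/4) ln(1 − 4p/3) = −0.75 ln(1 − 0.189105) = −0.75 ln(0.810895)
  = −0.75 × (-0.209617) = 0.157213 substitutions/site.

0.157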